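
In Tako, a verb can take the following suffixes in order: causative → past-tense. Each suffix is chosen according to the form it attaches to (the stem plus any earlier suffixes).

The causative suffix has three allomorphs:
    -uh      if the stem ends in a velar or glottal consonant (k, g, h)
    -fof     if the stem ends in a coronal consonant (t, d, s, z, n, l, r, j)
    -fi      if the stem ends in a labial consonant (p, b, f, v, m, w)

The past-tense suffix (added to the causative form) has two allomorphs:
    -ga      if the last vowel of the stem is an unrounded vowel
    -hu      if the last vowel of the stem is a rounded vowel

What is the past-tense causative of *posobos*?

*posobos* — final consonant /s/ (coronal) → -fof → *posobosfof*.
The last vowel of the causative form *posobosfof* is /o/, which is a rounded vowel, so the past-tense suffix is -hu, giving *posobosfofhu*.

posobosfofhu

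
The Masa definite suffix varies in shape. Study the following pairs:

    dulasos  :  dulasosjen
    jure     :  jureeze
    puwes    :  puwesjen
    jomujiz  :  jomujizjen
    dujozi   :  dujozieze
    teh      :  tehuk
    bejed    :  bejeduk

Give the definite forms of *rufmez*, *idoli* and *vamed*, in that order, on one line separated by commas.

The pattern is sibilance of the final sound: -jen when the stem ends in a sibilant (*dulasos*, *puwes*, *jomujiz*); -uk when the stem ends in a non-sibilant consonant (*teh*, *bejed*); -eze when the stem ends in a vowel (*jure*, *dujozi*).
The final sound of *rufmez* is /z/, which is a sibilant, so the suffix is -jen, giving *rufmezjen*.
The final sound of *idoli* is /i/, which is a vowel, so the suffix is -eze, giving *idolieze*.
Since the final sound of *vamed* is /d/ (a non-sibilant consonant), it takes -uk, giving *vameduk*.

rufmezjen, idolieze, vameduk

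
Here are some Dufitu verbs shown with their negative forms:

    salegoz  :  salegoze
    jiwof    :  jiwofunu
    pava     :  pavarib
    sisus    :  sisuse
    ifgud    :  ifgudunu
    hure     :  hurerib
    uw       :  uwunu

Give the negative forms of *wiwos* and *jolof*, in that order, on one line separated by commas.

Looking at the final sound of each stem: -e when the stem ends in a sibilant (*salegoz*, *sisus*); -unu when the stem ends in a non-sibilant consonant (*jiwof*, *ifgud*, *uw*); -rib when the stem ends in a vowel (*pava*, *hure*).
*wiwos* — final sound /s/ (a sibilant) → -e → *wiwose*.
*jolof* — final sound /f/ (a non-sibilant consonant) → -unu → *jolofunu*.

wiwose, jolofunu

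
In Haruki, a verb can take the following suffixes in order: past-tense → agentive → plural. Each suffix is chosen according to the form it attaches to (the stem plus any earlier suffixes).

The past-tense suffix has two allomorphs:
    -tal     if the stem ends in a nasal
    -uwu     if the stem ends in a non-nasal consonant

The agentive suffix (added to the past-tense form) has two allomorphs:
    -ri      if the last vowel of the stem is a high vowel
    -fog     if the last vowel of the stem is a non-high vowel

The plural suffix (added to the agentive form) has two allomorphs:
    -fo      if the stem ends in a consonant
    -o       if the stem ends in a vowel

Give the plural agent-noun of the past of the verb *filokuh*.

filokuhuwurio

*filokuh* — final consonant /h/ (non-nasal) → -uwu → *filokuhuwu*.
The past-tense form *filokuhuwu* — last vowel /u/ (a high vowel) → -ri → *filokuhuwuri*.
Since the final sound of the agentive form *filokuhuwuri* is /i/ (a vowel), it takes -o, giving *filokuhuwurio*.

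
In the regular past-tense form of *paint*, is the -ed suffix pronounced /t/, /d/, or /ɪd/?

/ɪd/

The stem *paint* ends in /t/ or /d/.
The -ed suffix is realized as /ɪd/ after /t, d/; as /t/ after other voiceless consonants; and as /d/ after other voiced sounds.
So -ed on *paint* is pronounced /ɪd/.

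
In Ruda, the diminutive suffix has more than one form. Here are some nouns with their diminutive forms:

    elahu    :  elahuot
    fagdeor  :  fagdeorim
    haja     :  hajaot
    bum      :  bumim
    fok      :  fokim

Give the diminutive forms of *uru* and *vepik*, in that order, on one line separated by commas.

uruot, vepikim

The pattern is consonant vs. vowel: -im when the stem ends in a consonant (*fagdeor*, *bum*, *fok*); -ot when the stem ends in a vowel (*elahu*, *haja*).
*uru*: final sound = /u/, a vowel → -ot → *uruot*.
Since the final sound of *vepik* is /k/ (a consonant), it takes -im, giving *vepikim*.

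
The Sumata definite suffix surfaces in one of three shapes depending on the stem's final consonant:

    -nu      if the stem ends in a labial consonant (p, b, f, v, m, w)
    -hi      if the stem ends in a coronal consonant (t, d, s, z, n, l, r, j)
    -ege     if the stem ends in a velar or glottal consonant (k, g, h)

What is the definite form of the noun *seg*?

*seg*: final consonant = /g/, velar/glottal → -ege → *segege*.

segege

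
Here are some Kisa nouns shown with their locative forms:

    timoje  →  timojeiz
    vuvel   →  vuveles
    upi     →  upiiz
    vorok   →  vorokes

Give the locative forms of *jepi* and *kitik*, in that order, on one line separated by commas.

The suffix is conditioned by the final sound: -es when the stem ends in a consonant (*vuvel*, *vorok*); -iz when the stem ends in a vowel (*timoje*, *upi*).
The final sound of *jepi* is /i/, which is a vowel, so the suffix is -iz, giving *jepiiz*.
*kitik*: final sound = /k/, a consonant → -es → *kitikes*.

jepiiz, kitikes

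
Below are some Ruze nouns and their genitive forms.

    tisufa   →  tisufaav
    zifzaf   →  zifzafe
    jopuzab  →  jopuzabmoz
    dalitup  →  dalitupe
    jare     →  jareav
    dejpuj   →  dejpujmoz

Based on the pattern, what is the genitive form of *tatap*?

tatape

Looking at the final sound of each stem: -e when the stem ends in a voiceless consonant (*zifzaf*, *dalitup*); -moz when the stem ends in a voiced consonant (*jopuzab*, *dejpuj*); -av when the stem ends in a vowel (*tisufa*, *jare*).
*tatap* — final sound /p/ (a voiceless consonant) → -e → *tatape*.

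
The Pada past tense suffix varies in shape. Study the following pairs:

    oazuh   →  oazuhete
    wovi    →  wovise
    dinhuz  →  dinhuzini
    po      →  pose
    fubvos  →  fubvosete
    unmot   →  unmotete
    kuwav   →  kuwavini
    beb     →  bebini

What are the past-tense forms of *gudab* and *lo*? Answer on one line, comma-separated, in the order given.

Looking at the final sound of each stem: -ete when the stem ends in a voiceless consonant (*oazuh*, *fubvos*, *unmot*); -ini when the stem ends in a voiced consonant (*dinhuz*, *kuwav*, *beb*); -se when the stem ends in a vowel (*wovi*, *po*).
Since the final sound of *gudab* is /b/ (a voiced consonant), it takes -ini, giving *gudabini*.
*lo* — final sound /o/ (a vowel) → -se → *lose*.

gudabini, lose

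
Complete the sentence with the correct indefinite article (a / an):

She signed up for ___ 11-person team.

an

The indefinite article is chosen by the initial *sound* of the following word, not its spelling.
The number *11* is spoken "eleven", beginning with /ɪˈlɛvən/ — a vowel sound.
So the article is *an*: She signed up for an 11-person team.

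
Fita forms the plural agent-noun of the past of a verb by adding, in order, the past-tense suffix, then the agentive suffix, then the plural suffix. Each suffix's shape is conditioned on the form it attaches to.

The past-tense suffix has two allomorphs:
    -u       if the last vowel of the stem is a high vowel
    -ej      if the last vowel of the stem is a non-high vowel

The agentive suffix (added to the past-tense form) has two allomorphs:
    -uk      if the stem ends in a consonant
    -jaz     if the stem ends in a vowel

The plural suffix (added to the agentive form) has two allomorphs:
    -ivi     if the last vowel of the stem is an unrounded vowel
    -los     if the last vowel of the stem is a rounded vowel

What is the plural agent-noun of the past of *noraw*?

norawejuklos

The last vowel of *noraw* is /a/, which is a non-high vowel, so the past-tense suffix is -ej, giving *norawej*.
The past-tense form *norawej*: final sound = /j/, a consonant → -uk → *norawejuk*.
Since the last vowel of the agentive form *norawejuk* is /u/ (a rounded vowel), it takes -los, giving *norawejuklos*.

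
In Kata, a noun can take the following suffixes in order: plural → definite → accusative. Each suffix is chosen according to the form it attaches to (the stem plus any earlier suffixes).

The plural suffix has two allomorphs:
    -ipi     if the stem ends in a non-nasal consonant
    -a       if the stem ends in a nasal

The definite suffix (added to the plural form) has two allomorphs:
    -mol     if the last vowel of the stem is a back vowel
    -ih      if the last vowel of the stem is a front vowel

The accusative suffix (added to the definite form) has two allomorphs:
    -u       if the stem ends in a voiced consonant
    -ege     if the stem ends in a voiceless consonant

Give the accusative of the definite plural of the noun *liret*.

liretipiihege

Since the final consonant of *liret* is /t/ (non-nasal), it takes -ipi, giving *liretipi*.
The plural form *liretipi* — last vowel /i/ (a front vowel) → -ih → *liretipiih*.
The definite form *liretipiih*: final consonant = /h/, voiceless → -ege → *liretipiihege*.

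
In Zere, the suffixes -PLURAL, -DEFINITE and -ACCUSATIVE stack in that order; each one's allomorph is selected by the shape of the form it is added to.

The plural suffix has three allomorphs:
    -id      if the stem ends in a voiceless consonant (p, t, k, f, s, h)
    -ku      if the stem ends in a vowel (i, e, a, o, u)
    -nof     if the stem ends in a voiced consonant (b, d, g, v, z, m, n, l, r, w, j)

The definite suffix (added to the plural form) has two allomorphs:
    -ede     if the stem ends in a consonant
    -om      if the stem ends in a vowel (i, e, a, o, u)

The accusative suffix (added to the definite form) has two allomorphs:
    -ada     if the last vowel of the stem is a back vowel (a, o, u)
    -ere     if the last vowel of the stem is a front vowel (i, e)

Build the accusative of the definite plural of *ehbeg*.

Since the final sound of *ehbeg* is /g/ (a voiced consonant), it takes -nof, giving *ehbegnof*.
The plural form *ehbegnof*: final sound = /f/, a consonant → -ede → *ehbegnofede*.
The definite form *ehbegnofede*: last vowel = /e/, a front vowel → -ere → *ehbegnofedeere*.

ehbegnofedeere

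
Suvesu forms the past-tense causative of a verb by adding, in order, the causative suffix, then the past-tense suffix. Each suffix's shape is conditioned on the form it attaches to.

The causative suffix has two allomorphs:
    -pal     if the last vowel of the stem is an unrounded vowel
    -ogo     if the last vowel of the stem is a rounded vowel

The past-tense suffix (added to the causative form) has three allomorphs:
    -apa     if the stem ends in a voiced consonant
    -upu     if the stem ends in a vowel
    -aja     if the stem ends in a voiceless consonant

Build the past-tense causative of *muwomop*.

The last vowel of *muwomop* is /o/, which is a rounded vowel, so the causative suffix is -ogo, giving *muwomopogo*.
The causative form *muwomopogo*: final sound = /o/, a vowel → -upu → *muwomopogoupu*.

muwomopogoupu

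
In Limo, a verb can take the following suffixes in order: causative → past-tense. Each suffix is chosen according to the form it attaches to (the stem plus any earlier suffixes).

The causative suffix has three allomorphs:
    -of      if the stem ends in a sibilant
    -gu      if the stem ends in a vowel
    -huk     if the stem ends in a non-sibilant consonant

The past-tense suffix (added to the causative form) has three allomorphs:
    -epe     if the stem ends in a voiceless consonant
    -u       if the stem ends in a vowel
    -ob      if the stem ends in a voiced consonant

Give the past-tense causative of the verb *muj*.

*muj* — final sound /j/ (a non-sibilant consonant) → -huk → *mujhuk*.
The final sound of the causative form *mujhuk* is /k/, which is a voiceless consonant, so the past-tense suffix is -epe, giving *mujhukepe*.

mujhukepe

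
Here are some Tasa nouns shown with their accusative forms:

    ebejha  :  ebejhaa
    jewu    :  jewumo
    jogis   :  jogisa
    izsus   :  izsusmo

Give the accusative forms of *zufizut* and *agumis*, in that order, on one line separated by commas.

zufizutmo, agumisa

The suffix is conditioned by the last vowel: -mo when the last vowel of the stem is a rounded vowel (*jewu*, *izsus*); -a when the last vowel of the stem is an unrounded vowel (*ebejha*, *jogis*).
The last vowel of *zufizut* is /u/, which is a rounded vowel, so the suffix is -mo, giving *zufizutmo*.
The last vowel of *agumis* is /i/, which is an unrounded vowel, so the suffix is -a, giving *agumisa*.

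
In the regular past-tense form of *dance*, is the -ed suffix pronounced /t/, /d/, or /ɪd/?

/t/

The stem *dance* ends in a voiceless consonant other than /t/.
The -ed suffix is realized as /ɪd/ after /t, d/; as /t/ after other voiceless consonants; and as /d/ after other voiced sounds.
So -ed on *dance* is pronounced /t/.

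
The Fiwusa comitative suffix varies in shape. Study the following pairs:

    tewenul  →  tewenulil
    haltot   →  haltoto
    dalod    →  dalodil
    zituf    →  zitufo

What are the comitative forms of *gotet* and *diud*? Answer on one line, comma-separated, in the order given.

goteto, diudil

The suffix is conditioned by the final consonant: -o when the stem ends in a voiceless consonant (*haltot*, *zituf*); -il when the stem ends in a voiced consonant (*tewenul*, *dalod*).
Since the final consonant of *gotet* is /t/ (voiceless), it takes -o, giving *goteto*.
*diud* — final consonant /d/ (voiced) → -il → *diudil*.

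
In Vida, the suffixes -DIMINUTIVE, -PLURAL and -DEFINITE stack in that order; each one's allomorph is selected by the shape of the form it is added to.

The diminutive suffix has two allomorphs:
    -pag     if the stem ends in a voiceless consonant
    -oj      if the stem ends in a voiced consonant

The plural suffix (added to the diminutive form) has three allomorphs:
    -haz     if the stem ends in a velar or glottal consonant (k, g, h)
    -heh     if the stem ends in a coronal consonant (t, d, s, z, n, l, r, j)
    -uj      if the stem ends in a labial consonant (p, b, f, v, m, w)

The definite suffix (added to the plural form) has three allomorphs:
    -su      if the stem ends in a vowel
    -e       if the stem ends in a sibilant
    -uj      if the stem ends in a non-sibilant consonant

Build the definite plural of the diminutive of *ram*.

*ram* — final consonant /m/ (voiced) → -oj → *ramoj*.
The final consonant of the diminutive form *ramoj* is /j/, which is coronal, so the plural suffix is -heh, giving *ramojheh*.
The plural form *ramojheh*: final sound = /h/, a non-sibilant consonant → -uj → *ramojhehuj*.

ramojhehuj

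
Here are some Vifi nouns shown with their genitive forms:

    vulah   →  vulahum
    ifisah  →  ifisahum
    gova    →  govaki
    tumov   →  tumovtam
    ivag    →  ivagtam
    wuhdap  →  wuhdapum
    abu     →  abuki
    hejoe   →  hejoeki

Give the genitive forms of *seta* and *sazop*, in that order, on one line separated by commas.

The pattern is voicing of the final sound: -um when the stem ends in a voiceless consonant (*vulah*, *ifisah*, *wuhdap*); -tam when the stem ends in a voiced consonant (*tumov*, *ivag*); -ki when the stem ends in a vowel (*gova*, *abu*, *hejoe*).
The final sound of *seta* is /a/, which is a vowel, so the suffix is -ki, giving *setaki*.
Since the final sound of *sazop* is /p/ (a voiceless consonant), it takes -um, giving *sazopum*.

setaki, sazopum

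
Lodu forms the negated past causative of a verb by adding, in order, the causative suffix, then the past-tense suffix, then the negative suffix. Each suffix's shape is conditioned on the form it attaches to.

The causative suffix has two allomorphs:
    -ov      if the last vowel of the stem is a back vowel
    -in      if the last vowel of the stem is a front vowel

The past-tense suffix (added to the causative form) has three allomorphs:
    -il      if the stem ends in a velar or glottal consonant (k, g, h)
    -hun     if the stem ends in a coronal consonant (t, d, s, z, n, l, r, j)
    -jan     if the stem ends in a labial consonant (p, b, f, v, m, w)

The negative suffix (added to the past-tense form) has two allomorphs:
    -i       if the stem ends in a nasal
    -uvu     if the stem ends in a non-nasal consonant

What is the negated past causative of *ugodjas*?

ugodjasovjani

The last vowel of *ugodjas* is /a/, which is a back vowel, so the causative suffix is -ov, giving *ugodjasov*.
The causative form *ugodjasov* — final consonant /v/ (labial) → -jan → *ugodjasovjan*.
The final consonant of the past-tense form *ugodjasovjan* is /n/, which is a nasal, so the negative suffix is -i, giving *ugodjasovjani*.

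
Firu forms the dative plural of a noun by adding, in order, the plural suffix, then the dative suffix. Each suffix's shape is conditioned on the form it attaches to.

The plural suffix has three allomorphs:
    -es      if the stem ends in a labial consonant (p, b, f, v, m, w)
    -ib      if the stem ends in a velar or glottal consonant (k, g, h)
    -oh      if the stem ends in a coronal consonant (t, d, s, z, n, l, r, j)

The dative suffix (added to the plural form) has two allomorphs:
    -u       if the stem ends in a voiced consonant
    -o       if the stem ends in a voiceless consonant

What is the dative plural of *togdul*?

The final consonant of *togdul* is /l/, which is coronal, so the plural suffix is -oh, giving *togduloh*.
The final consonant of the plural form *togduloh* is /h/, which is voiceless, so the dative suffix is -o, giving *togduloho*.

togduloho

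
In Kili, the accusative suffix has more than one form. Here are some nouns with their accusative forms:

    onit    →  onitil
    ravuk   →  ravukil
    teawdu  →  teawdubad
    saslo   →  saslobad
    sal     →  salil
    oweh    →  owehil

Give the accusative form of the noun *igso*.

Looking at the final sound of each stem: -il when the stem ends in a consonant (*onit*, *ravuk*, *sal*, *oweh*); -bad when the stem ends in a vowel (*teawdu*, *saslo*).
*igso*: final sound = /o/, a vowel → -bad → *igsobad*.

igsobad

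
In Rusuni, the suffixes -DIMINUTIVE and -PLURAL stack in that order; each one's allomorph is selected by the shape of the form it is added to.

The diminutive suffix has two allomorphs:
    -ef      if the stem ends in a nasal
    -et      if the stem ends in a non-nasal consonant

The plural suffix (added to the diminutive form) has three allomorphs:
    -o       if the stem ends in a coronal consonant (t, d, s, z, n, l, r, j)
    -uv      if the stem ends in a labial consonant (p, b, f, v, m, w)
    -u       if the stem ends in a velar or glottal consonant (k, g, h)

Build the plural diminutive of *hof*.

hofeto

Since the final consonant of *hof* is /f/ (non-nasal), it takes -et, giving *hofet*.
The diminutive form *hofet* — final consonant /t/ (coronal) → -o → *hofeto*.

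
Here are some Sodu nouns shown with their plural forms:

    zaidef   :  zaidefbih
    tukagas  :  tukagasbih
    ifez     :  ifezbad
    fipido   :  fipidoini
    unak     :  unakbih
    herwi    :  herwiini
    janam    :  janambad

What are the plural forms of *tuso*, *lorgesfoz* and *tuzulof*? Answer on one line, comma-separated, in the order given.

tusoini, lorgesfozbad, tuzulofbih

The alternation tracks the final sound of the stem — -bih when the stem ends in a voiceless consonant (*zaidef*, *tukagas*, *unak*); -bad when the stem ends in a voiced consonant (*ifez*, *janam*); -ini when the stem ends in a vowel (*fipido*, *herwi*).
*tuso*: final sound = /o/, a vowel → -ini → *tusoini*.
The final sound of *lorgesfoz* is /z/, which is a voiced consonant, so the suffix is -bad, giving *lorgesfozbad*.
The final sound of *tuzulof* is /f/, which is a voiceless consonant, so the suffix is -bih, giving *tuzulofbih*.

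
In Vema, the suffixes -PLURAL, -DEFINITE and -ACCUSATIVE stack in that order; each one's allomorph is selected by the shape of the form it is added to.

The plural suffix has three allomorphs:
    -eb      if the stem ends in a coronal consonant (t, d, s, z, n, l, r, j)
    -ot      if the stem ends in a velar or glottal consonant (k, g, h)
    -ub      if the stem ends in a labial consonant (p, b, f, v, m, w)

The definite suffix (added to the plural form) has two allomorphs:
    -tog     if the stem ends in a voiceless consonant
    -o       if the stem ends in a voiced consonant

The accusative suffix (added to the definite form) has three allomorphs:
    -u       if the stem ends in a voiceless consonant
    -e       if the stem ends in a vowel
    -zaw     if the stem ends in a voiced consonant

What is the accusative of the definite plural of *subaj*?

subajeboe

*subaj*: final consonant = /j/, coronal → -eb → *subajeb*.
The plural form *subajeb*: final consonant = /b/, voiced → -o → *subajebo*.
The definite form *subajebo*: final sound = /o/, a vowel → -e → *subajeboe*.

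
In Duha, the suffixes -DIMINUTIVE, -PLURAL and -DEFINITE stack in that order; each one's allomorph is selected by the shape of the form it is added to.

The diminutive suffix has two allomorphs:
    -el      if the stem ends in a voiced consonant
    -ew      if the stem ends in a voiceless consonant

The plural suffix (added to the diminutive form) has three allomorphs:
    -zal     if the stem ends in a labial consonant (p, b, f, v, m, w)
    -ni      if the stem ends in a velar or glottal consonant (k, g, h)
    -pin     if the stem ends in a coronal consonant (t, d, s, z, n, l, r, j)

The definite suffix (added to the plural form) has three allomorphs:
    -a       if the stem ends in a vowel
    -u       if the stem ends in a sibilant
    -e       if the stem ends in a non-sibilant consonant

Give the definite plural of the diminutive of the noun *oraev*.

The final consonant of *oraev* is /v/, which is voiced, so the diminutive suffix is -el, giving *oraevel*.
Since the final consonant of the diminutive form *oraevel* is /l/ (coronal), it takes -pin, giving *oraevelpin*.
The final sound of the plural form *oraevelpin* is /n/, which is a non-sibilant consonant, so the definite suffix is -e, giving *oraevelpine*.

oraevelpine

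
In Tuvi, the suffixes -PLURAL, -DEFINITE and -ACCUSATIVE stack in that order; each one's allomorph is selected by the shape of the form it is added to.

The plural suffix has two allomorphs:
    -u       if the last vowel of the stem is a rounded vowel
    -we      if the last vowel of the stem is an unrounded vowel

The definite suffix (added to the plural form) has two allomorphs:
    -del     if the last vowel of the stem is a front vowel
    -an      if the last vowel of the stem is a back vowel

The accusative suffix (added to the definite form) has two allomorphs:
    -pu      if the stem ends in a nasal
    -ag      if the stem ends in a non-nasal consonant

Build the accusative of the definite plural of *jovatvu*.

jovatvuuanpu

Since the last vowel of *jovatvu* is /u/ (a rounded vowel), it takes -u, giving *jovatvuu*.
Since the last vowel of the plural form *jovatvuu* is /u/ (a back vowel), it takes -an, giving *jovatvuuan*.
The final consonant of the definite form *jovatvuuan* is /n/, which is a nasal, so the accusative suffix is -pu, giving *jovatvuuanpu*.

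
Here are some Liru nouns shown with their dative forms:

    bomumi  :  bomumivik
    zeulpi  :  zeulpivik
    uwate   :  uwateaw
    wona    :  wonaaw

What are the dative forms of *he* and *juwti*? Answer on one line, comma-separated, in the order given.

heaw, juwtivik

The suffix is conditioned by the last vowel: -vik when the last vowel of the stem is a high vowel (*bomumi*, *zeulpi*); -aw when the last vowel of the stem is a non-high vowel (*uwate*, *wona*).
*he* — last vowel /e/ (a non-high vowel) → -aw → *heaw*.
Since the last vowel of *juwti* is /i/ (a high vowel), it takes -vik, giving *juwtivik*.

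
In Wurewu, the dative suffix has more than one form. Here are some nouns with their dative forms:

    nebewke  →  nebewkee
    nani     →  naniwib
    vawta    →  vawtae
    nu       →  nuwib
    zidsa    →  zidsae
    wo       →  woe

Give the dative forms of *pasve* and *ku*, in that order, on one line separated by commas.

The pattern is height harmony: -wib when the last vowel of the stem is a high vowel (*nani*, *nu*); -e when the last vowel of the stem is a non-high vowel (*nebewke*, *vawta*, *zidsa*, *wo*).
*pasve*: last vowel = /e/, a non-high vowel → -e → *pasvee*.
*ku* — last vowel /u/ (a high vowel) → -wib → *kuwib*.

pasvee, kuwib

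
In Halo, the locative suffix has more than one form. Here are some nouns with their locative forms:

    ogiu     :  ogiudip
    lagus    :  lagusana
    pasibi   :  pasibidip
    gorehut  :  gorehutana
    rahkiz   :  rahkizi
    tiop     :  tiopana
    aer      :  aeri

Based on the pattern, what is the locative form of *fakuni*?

fakunidip

The pattern is voicing of the final sound: -ana when the stem ends in a voiceless consonant (*lagus*, *gorehut*, *tiop*); -i when the stem ends in a voiced consonant (*rahkiz*, *aer*); -dip when the stem ends in a vowel (*ogiu*, *pasibi*).
The final sound of *fakuni* is /i/, which is a vowel, so the suffix is -dip, giving *fakunidip*.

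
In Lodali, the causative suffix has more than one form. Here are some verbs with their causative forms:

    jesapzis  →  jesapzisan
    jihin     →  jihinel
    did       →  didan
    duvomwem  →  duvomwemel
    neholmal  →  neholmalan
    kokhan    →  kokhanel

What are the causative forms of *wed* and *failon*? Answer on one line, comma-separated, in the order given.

The suffix is conditioned by the final consonant: -el when the stem ends in a nasal (*jihin*, *duvomwem*, *kokhan*); -an when the stem ends in a non-nasal consonant (*jesapzis*, *did*, *neholmal*).
*wed* — final consonant /d/ (non-nasal) → -an → *wedan*.
*failon*: final consonant = /n/, a nasal → -el → *failonel*.

wedan, failonel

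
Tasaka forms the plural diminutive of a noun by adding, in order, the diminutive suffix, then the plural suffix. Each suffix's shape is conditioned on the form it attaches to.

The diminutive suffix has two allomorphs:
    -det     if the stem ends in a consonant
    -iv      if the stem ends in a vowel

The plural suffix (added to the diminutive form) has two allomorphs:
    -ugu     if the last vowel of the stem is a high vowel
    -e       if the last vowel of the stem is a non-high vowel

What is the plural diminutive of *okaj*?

The final sound of *okaj* is /j/, which is a consonant, so the diminutive suffix is -det, giving *okajdet*.
The diminutive form *okajdet*: last vowel = /e/, a non-high vowel → -e → *okajdete*.

okajdete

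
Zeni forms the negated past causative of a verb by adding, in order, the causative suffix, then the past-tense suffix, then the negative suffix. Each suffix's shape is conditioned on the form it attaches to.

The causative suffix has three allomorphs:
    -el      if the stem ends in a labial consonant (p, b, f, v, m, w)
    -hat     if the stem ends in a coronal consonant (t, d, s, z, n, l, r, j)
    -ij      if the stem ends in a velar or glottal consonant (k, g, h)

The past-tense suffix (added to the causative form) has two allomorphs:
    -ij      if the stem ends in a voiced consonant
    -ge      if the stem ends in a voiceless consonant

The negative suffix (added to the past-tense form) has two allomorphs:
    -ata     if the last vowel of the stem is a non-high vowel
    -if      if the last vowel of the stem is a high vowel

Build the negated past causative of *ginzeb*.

*ginzeb* — final consonant /b/ (labial) → -el → *ginzebel*.
The causative form *ginzebel* — final consonant /l/ (voiced) → -ij → *ginzebelij*.
The last vowel of the past-tense form *ginzebelij* is /i/, which is a high vowel, so the negative suffix is -if, giving *ginzebelijif*.

ginzebelijif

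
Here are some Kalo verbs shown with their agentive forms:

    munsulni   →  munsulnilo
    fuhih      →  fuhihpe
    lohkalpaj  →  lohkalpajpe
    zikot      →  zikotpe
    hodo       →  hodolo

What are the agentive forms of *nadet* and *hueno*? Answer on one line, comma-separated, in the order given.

The suffix is conditioned by the final sound: -pe when the stem ends in a consonant (*fuhih*, *lohkalpaj*, *zikot*); -lo when the stem ends in a vowel (*munsulni*, *hodo*).
*nadet*: final sound = /t/, a consonant → -pe → *nadetpe*.
The final sound of *hueno* is /o/, which is a vowel, so the suffix is -lo, giving *huenolo*.

nadetpe, huenolo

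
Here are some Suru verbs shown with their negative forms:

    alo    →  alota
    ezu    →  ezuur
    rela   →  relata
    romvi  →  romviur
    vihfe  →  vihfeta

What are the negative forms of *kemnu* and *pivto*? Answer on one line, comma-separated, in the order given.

kemnuur, pivtota

The alternation tracks the last vowel of the stem — -ur when the last vowel of the stem is a high vowel (*ezu*, *romvi*); -ta when the last vowel of the stem is a non-high vowel (*alo*, *rela*, *vihfe*).
The last vowel of *kemnu* is /u/, which is a high vowel, so the suffix is -ur, giving *kemnuur*.
*pivto* — last vowel /o/ (a non-high vowel) → -ta → *pivtota*.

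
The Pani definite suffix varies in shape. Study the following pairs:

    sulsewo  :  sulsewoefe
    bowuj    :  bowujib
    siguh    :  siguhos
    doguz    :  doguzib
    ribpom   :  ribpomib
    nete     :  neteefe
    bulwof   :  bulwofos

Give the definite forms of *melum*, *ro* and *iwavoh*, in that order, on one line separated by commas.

The suffix is conditioned by the final sound: -os when the stem ends in a voiceless consonant (*siguh*, *bulwof*); -ib when the stem ends in a voiced consonant (*bowuj*, *doguz*, *ribpom*); -efe when the stem ends in a vowel (*sulsewo*, *nete*).
The final sound of *melum* is /m/, which is a voiced consonant, so the suffix is -ib, giving *melumib*.
*ro* — final sound /o/ (a vowel) → -efe → *roefe*.
Since the final sound of *iwavoh* is /h/ (a voiceless consonant), it takes -os, giving *iwavohos*.

melumib, roefe, iwavohos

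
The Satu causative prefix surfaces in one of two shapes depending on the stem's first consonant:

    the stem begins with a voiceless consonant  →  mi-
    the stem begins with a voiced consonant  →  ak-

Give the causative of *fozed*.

mifozed

*fozed* — first consonant /f/ (voiceless) → mi- → *mifozed*.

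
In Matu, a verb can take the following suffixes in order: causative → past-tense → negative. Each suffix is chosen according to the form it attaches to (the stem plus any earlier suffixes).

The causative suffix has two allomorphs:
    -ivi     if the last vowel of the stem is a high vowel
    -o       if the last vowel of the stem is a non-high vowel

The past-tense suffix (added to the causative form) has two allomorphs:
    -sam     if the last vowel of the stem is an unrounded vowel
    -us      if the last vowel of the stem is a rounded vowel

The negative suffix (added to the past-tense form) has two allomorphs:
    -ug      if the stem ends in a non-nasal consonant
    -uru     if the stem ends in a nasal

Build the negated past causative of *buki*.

The last vowel of *buki* is /i/, which is a high vowel, so the causative suffix is -ivi, giving *bukiivi*.
Since the last vowel of the causative form *bukiivi* is /i/ (an unrounded vowel), it takes -sam, giving *bukiivisam*.
The past-tense form *bukiivisam*: final consonant = /m/, a nasal → -uru → *bukiivisamuru*.

bukiivisamuru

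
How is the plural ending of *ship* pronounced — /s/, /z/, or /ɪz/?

/s/

The stem *ship* ends in a voiceless non-sibilant consonant.
The plural suffix surfaces as /ɪz/ after sibilants, /s/ after other voiceless consonants, and /z/ after other voiced sounds.
So the plural -s on *ship* is pronounced /s/.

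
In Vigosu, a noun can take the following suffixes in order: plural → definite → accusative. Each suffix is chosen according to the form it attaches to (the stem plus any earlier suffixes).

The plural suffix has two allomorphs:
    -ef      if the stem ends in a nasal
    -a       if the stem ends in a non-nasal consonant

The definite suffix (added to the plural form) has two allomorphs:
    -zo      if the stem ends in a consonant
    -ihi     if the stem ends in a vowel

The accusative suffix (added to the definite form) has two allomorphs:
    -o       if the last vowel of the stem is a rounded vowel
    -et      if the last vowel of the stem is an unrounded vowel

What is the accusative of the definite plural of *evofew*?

evofewaihiet

The final consonant of *evofew* is /w/, which is non-nasal, so the plural suffix is -a, giving *evofewa*.
The plural form *evofewa* — final sound /a/ (a vowel) → -ihi → *evofewaihi*.
The definite form *evofewaihi*: last vowel = /i/, an unrounded vowel → -et → *evofewaihiet*.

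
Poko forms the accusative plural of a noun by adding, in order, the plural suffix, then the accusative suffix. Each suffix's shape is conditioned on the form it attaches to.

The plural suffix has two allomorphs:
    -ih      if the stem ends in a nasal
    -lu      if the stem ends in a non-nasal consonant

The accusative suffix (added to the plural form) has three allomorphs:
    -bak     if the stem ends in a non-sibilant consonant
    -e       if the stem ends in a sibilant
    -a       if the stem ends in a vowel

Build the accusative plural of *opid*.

*opid* — final consonant /d/ (non-nasal) → -lu → *opidlu*.
The plural form *opidlu* — final sound /u/ (a vowel) → -a → *opidlua*.

opidlua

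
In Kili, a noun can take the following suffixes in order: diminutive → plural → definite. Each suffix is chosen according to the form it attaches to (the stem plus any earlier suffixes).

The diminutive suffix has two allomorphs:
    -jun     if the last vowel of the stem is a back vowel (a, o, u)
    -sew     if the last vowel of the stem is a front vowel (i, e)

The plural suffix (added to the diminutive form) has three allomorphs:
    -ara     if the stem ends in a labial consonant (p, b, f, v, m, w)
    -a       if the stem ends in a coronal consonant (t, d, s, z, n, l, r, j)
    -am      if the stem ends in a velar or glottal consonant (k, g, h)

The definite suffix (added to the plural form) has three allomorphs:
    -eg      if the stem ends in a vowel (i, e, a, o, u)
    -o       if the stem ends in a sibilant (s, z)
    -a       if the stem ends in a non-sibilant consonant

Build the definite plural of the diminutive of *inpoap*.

The last vowel of *inpoap* is /a/, which is a back vowel, so the diminutive suffix is -jun, giving *inpoapjun*.
The diminutive form *inpoapjun*: final consonant = /n/, coronal → -a → *inpoapjuna*.
The plural form *inpoapjuna* — final sound /a/ (a vowel) → -eg → *inpoapjunaeg*.

inpoapjunaeg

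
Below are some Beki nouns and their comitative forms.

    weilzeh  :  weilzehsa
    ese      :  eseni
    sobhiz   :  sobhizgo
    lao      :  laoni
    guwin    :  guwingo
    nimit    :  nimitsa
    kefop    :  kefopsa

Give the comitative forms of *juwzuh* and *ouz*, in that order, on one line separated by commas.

The suffix is conditioned by the final sound: -sa when the stem ends in a voiceless consonant (*weilzeh*, *nimit*, *kefop*); -go when the stem ends in a voiced consonant (*sobhiz*, *guwin*); -ni when the stem ends in a vowel (*ese*, *lao*).
*juwzuh* — final sound /h/ (a voiceless consonant) → -sa → *juwzuhsa*.
*ouz* — final sound /z/ (a voiced consonant) → -go → *ouzgo*.

juwzuhsa, ouzgo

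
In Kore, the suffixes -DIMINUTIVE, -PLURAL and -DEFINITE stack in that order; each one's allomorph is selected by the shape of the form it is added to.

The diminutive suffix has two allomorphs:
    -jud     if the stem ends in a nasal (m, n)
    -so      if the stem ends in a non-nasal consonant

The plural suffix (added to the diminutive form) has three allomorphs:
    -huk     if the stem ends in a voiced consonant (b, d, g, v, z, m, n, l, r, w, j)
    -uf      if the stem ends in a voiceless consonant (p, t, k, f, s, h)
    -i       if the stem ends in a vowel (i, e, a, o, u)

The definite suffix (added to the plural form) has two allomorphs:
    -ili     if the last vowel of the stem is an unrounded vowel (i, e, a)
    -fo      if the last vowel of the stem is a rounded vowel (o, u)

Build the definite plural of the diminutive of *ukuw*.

ukuwsoiili

*ukuw* — final consonant /w/ (non-nasal) → -so → *ukuwso*.
The diminutive form *ukuwso*: final sound = /o/, a vowel → -i → *ukuwsoi*.
Since the last vowel of the plural form *ukuwsoi* is /i/ (an unrounded vowel), it takes -ili, giving *ukuwsoiili*.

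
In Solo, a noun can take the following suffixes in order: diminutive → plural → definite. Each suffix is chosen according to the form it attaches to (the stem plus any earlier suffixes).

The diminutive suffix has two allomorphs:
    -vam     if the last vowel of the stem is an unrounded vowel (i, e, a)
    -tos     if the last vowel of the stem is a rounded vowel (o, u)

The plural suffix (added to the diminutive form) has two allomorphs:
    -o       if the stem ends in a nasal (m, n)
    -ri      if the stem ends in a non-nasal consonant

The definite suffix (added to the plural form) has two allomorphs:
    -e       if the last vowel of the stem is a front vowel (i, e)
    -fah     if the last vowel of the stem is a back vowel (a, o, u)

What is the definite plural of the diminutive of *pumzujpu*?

pumzujputosrie

Since the last vowel of *pumzujpu* is /u/ (a rounded vowel), it takes -tos, giving *pumzujputos*.
Since the final consonant of the diminutive form *pumzujputos* is /s/ (non-nasal), it takes -ri, giving *pumzujputosri*.
The last vowel of the plural form *pumzujputosri* is /i/, which is a front vowel, so the definite suffix is -e, giving *pumzujputosrie*.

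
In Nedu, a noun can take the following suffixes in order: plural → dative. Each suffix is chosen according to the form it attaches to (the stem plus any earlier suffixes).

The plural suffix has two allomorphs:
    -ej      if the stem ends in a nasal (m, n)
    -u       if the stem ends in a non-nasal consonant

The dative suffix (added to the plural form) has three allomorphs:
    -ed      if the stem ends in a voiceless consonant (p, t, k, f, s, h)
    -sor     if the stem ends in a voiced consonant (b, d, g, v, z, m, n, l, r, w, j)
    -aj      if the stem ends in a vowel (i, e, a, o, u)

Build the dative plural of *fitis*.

The final consonant of *fitis* is /s/, which is non-nasal, so the plural suffix is -u, giving *fitisu*.
The plural form *fitisu* — final sound /u/ (a vowel) → -aj → *fitisuaj*.

fitisuaj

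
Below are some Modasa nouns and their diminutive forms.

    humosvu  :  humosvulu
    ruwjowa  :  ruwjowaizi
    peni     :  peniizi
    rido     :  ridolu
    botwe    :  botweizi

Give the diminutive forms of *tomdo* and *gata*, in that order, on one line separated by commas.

The alternation tracks the last vowel of the stem — -lu when the last vowel of the stem is a rounded vowel (*humosvu*, *rido*); -izi when the last vowel of the stem is an unrounded vowel (*ruwjowa*, *peni*, *botwe*).
*tomdo*: last vowel = /o/, a rounded vowel → -lu → *tomdolu*.
The last vowel of *gata* is /a/, which is an unrounded vowel, so the suffix is -izi, giving *gataizi*.

tomdolu, gataizi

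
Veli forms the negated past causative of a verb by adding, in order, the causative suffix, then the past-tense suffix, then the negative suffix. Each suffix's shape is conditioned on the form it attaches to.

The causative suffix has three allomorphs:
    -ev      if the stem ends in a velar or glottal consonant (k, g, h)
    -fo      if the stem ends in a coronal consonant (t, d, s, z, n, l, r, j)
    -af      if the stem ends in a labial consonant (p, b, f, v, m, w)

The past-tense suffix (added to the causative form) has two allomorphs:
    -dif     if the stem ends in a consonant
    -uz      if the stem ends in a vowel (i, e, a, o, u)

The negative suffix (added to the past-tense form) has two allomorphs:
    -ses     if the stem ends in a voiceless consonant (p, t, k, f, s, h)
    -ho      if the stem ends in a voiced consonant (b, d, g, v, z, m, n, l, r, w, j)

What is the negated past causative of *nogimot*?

nogimotfouzho

The final consonant of *nogimot* is /t/, which is coronal, so the causative suffix is -fo, giving *nogimotfo*.
Since the final sound of the causative form *nogimotfo* is /o/ (a vowel), it takes -uz, giving *nogimotfouz*.
The final consonant of the past-tense form *nogimotfouz* is /z/, which is voiced, so the negative suffix is -ho, giving *nogimotfouzho*.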